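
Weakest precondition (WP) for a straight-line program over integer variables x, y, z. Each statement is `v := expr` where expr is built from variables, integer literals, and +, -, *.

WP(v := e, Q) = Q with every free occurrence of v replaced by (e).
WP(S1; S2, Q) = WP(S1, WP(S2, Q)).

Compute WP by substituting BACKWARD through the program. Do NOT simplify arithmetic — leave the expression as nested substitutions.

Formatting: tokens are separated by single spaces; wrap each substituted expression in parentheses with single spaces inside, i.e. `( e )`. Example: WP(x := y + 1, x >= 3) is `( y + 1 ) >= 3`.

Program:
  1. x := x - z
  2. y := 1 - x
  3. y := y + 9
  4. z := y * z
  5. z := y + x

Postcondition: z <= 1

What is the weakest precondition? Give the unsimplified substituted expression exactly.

post: z <= 1
stmt 5: z := y + x  -- replace 1 occurrence(s) of z with (y + x)
  => ( y + x ) <= 1
stmt 4: z := y * z  -- replace 0 occurrence(s) of z with (y * z)
  => ( y + x ) <= 1
stmt 3: y := y + 9  -- replace 1 occurrence(s) of y with (y + 9)
  => ( ( y + 9 ) + x ) <= 1
stmt 2: y := 1 - x  -- replace 1 occurrence(s) of y with (1 - x)
  => ( ( ( 1 - x ) + 9 ) + x ) <= 1
stmt 1: x := x - z  -- replace 2 occurrence(s) of x with (x - z)
  => ( ( ( 1 - ( x - z ) ) + 9 ) + ( x - z ) ) <= 1

Answer: ( ( ( 1 - ( x - z ) ) + 9 ) + ( x - z ) ) <= 1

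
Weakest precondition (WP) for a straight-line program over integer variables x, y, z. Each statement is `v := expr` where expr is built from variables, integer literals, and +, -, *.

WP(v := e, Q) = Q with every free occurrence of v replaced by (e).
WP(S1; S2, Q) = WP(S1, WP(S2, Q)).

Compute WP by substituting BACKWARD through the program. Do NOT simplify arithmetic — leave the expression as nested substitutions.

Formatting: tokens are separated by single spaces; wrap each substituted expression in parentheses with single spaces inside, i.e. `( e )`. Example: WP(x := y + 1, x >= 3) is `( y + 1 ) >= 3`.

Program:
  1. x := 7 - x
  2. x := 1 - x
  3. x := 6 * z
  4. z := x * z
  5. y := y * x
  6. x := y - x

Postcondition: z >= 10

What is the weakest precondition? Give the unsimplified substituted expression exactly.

post: z >= 10
stmt 6: x := y - x  -- replace 0 occurrence(s) of x with (y - x)
  => z >= 10
stmt 5: y := y * x  -- replace 0 occurrence(s) of y with (y * x)
  => z >= 10
stmt 4: z := x * z  -- replace 1 occurrence(s) of z with (x * z)
  => ( x * z ) >= 10
stmt 3: x := 6 * z  -- replace 1 occurrence(s) of x with (6 * z)
  => ( ( 6 * z ) * z ) >= 10
stmt 2: x := 1 - x  -- replace 0 occurrence(s) of x with (1 - x)
  => ( ( 6 * z ) * z ) >= 10
stmt 1: x := 7 - x  -- replace 0 occurrence(s) of x with (7 - x)
  => ( ( 6 * z ) * z ) >= 10

Answer: ( ( 6 * z ) * z ) >= 10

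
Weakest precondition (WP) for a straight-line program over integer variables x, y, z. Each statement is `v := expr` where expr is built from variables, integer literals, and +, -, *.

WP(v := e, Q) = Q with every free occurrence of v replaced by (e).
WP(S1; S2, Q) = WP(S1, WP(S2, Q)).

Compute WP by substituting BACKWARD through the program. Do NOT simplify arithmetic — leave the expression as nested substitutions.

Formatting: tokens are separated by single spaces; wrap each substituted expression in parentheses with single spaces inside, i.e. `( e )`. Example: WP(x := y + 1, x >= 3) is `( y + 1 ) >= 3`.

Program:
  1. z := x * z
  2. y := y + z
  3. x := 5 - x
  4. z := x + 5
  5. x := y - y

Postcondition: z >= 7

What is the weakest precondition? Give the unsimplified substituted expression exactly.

post: z >= 7
stmt 5: x := y - y  -- replace 0 occurrence(s) of x with (y - y)
  => z >= 7
stmt 4: z := x + 5  -- replace 1 occurrence(s) of z with (x + 5)
  => ( x + 5 ) >= 7
stmt 3: x := 5 - x  -- replace 1 occurrence(s) of x with (5 - x)
  => ( ( 5 - x ) + 5 ) >= 7
stmt 2: y := y + z  -- replace 0 occurrence(s) of y with (y + z)
  => ( ( 5 - x ) + 5 ) >= 7
stmt 1: z := x * z  -- replace 0 occurrence(s) of z with (x * z)
  => ( ( 5 - x ) + 5 ) >= 7

Answer: ( ( 5 - x ) + 5 ) >= 7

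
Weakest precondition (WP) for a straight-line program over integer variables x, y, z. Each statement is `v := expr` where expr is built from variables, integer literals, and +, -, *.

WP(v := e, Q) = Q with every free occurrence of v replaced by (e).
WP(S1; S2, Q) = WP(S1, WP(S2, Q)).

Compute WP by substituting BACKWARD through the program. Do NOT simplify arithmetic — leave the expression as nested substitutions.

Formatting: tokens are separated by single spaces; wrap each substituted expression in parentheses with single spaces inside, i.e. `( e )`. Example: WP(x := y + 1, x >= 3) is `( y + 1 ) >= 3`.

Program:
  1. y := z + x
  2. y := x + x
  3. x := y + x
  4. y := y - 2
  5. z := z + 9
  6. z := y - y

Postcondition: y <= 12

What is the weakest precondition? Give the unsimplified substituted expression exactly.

Answer: ( ( x + x ) - 2 ) <= 12

Derivation:
post: y <= 12
stmt 6: z := y - y  -- replace 0 occurrence(s) of z with (y - y)
  => y <= 12
stmt 5: z := z + 9  -- replace 0 occurrence(s) of z with (z + 9)
  => y <= 12
stmt 4: y := y - 2  -- replace 1 occurrence(s) of y with (y - 2)
  => ( y - 2 ) <= 12
stmt 3: x := y + x  -- replace 0 occurrence(s) of x with (y + x)
  => ( y - 2 ) <= 12
stmt 2: y := x + x  -- replace 1 occurrence(s) of y with (x + x)
  => ( ( x + x ) - 2 ) <= 12
stmt 1: y := z + x  -- replace 0 occurrence(s) of y with (z + x)
  => ( ( x + x ) - 2 ) <= 12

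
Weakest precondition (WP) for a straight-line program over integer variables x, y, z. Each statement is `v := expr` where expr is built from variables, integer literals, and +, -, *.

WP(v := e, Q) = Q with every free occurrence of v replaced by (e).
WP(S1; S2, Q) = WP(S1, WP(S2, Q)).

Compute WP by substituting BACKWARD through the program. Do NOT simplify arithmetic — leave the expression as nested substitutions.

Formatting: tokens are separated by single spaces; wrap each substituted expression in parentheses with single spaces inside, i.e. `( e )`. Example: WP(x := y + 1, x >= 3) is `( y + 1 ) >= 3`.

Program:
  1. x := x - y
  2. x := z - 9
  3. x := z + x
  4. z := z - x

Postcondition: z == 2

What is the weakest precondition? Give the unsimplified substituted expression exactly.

post: z == 2
stmt 4: z := z - x  -- replace 1 occurrence(s) of z with (z - x)
  => ( z - x ) == 2
stmt 3: x := z + x  -- replace 1 occurrence(s) of x with (z + x)
  => ( z - ( z + x ) ) == 2
stmt 2: x := z - 9  -- replace 1 occurrence(s) of x with (z - 9)
  => ( z - ( z + ( z - 9 ) ) ) == 2
stmt 1: x := x - y  -- replace 0 occurrence(s) of x with (x - y)
  => ( z - ( z + ( z - 9 ) ) ) == 2

Answer: ( z - ( z + ( z - 9 ) ) ) == 2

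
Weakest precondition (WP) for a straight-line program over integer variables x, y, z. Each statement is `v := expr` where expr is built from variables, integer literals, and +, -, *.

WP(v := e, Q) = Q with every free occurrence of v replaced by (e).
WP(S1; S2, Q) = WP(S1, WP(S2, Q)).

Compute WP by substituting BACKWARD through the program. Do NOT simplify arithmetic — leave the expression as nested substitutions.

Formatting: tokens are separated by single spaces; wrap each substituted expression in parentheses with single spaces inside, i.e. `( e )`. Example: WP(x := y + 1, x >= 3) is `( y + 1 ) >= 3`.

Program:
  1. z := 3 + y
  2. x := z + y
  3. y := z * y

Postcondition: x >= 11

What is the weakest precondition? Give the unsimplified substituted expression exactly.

post: x >= 11
stmt 3: y := z * y  -- replace 0 occurrence(s) of y with (z * y)
  => x >= 11
stmt 2: x := z + y  -- replace 1 occurrence(s) of x with (z + y)
  => ( z + y ) >= 11
stmt 1: z := 3 + y  -- replace 1 occurrence(s) of z with (3 + y)
  => ( ( 3 + y ) + y ) >= 11

Answer: ( ( 3 + y ) + y ) >= 11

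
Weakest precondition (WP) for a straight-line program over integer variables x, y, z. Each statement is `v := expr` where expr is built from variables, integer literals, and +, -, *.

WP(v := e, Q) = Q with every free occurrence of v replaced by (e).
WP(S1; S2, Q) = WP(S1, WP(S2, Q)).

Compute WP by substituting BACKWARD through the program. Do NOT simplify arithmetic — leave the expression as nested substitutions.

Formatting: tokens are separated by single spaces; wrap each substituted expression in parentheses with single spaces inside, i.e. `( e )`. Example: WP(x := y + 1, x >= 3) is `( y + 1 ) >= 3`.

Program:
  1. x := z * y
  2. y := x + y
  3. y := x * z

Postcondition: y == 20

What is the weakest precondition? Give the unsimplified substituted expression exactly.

Answer: ( ( z * y ) * z ) == 20

Derivation:
post: y == 20
stmt 3: y := x * z  -- replace 1 occurrence(s) of y with (x * z)
  => ( x * z ) == 20
stmt 2: y := x + y  -- replace 0 occurrence(s) of y with (x + y)
  => ( x * z ) == 20
stmt 1: x := z * y  -- replace 1 occurrence(s) of x with (z * y)
  => ( ( z * y ) * z ) == 20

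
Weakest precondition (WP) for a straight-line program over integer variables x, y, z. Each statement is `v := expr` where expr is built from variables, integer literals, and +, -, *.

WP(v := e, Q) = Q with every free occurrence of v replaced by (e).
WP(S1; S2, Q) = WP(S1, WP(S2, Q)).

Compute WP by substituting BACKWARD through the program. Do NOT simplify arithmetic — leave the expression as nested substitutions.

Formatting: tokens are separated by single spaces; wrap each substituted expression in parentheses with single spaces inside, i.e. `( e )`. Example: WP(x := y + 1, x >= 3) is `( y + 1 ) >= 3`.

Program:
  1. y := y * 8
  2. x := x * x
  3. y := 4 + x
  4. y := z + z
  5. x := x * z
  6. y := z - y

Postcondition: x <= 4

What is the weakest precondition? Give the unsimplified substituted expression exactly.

post: x <= 4
stmt 6: y := z - y  -- replace 0 occurrence(s) of y with (z - y)
  => x <= 4
stmt 5: x := x * z  -- replace 1 occurrence(s) of x with (x * z)
  => ( x * z ) <= 4
stmt 4: y := z + z  -- replace 0 occurrence(s) of y with (z + z)
  => ( x * z ) <= 4
stmt 3: y := 4 + x  -- replace 0 occurrence(s) of y with (4 + x)
  => ( x * z ) <= 4
stmt 2: x := x * x  -- replace 1 occurrence(s) of x with (x * x)
  => ( ( x * x ) * z ) <= 4
stmt 1: y := y * 8  -- replace 0 occurrence(s) of y with (y * 8)
  => ( ( x * x ) * z ) <= 4

Answer: ( ( x * x ) * z ) <= 4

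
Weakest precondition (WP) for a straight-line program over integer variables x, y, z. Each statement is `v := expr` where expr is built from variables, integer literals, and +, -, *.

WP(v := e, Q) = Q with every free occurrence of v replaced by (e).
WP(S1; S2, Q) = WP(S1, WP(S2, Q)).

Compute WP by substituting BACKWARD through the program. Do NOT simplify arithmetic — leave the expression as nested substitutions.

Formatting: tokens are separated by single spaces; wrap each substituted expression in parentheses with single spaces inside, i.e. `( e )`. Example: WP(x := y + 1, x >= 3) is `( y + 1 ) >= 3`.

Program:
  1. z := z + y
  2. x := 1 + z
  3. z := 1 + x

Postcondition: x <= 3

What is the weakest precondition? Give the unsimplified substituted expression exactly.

Answer: ( 1 + ( z + y ) ) <= 3

Derivation:
post: x <= 3
stmt 3: z := 1 + x  -- replace 0 occurrence(s) of z with (1 + x)
  => x <= 3
stmt 2: x := 1 + z  -- replace 1 occurrence(s) of x with (1 + z)
  => ( 1 + z ) <= 3
stmt 1: z := z + y  -- replace 1 occurrence(s) of z with (z + y)
  => ( 1 + ( z + y ) ) <= 3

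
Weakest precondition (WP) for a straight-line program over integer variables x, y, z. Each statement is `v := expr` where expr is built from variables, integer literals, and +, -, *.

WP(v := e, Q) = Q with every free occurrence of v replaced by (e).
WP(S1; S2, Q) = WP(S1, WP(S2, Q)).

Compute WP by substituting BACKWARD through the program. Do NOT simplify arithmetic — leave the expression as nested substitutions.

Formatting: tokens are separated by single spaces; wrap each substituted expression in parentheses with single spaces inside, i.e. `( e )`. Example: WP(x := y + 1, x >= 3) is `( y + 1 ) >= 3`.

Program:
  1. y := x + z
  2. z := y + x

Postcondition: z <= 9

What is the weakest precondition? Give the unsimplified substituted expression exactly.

Answer: ( ( x + z ) + x ) <= 9

Derivation:
post: z <= 9
stmt 2: z := y + x  -- replace 1 occurrence(s) of z with (y + x)
  => ( y + x ) <= 9
stmt 1: y := x + z  -- replace 1 occurrence(s) of y with (x + z)
  => ( ( x + z ) + x ) <= 9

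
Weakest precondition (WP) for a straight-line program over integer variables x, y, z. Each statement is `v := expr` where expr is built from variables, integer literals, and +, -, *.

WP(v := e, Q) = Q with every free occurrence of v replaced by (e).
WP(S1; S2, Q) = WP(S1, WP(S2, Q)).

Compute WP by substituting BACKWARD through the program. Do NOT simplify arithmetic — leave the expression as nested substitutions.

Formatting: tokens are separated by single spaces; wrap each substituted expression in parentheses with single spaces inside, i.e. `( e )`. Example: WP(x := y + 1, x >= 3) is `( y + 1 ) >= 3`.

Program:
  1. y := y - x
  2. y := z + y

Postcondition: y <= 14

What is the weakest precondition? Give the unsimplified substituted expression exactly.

Answer: ( z + ( y - x ) ) <= 14

Derivation:
post: y <= 14
stmt 2: y := z + y  -- replace 1 occurrence(s) of y with (z + y)
  => ( z + y ) <= 14
stmt 1: y := y - x  -- replace 1 occurrence(s) of y with (y - x)
  => ( z + ( y - x ) ) <= 14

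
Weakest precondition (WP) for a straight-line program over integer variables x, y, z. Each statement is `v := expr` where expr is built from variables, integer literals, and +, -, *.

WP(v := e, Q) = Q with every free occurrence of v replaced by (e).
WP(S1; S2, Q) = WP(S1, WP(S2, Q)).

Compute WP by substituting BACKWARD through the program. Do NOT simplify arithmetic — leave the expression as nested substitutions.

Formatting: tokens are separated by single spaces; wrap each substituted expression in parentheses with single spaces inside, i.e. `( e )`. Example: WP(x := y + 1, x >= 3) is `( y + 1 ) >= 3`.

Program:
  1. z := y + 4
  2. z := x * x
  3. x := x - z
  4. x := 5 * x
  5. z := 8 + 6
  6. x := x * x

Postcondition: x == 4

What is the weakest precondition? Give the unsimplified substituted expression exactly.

post: x == 4
stmt 6: x := x * x  -- replace 1 occurrence(s) of x with (x * x)
  => ( x * x ) == 4
stmt 5: z := 8 + 6  -- replace 0 occurrence(s) of z with (8 + 6)
  => ( x * x ) == 4
stmt 4: x := 5 * x  -- replace 2 occurrence(s) of x with (5 * x)
  => ( ( 5 * x ) * ( 5 * x ) ) == 4
stmt 3: x := x - z  -- replace 2 occurrence(s) of x with (x - z)
  => ( ( 5 * ( x - z ) ) * ( 5 * ( x - z ) ) ) == 4
stmt 2: z := x * x  -- replace 2 occurrence(s) of z with (x * x)
  => ( ( 5 * ( x - ( x * x ) ) ) * ( 5 * ( x - ( x * x ) ) ) ) == 4
stmt 1: z := y + 4  -- replace 0 occurrence(s) of z with (y + 4)
  => ( ( 5 * ( x - ( x * x ) ) ) * ( 5 * ( x - ( x * x ) ) ) ) == 4

Answer: ( ( 5 * ( x - ( x * x ) ) ) * ( 5 * ( x - ( x * x ) ) ) ) == 4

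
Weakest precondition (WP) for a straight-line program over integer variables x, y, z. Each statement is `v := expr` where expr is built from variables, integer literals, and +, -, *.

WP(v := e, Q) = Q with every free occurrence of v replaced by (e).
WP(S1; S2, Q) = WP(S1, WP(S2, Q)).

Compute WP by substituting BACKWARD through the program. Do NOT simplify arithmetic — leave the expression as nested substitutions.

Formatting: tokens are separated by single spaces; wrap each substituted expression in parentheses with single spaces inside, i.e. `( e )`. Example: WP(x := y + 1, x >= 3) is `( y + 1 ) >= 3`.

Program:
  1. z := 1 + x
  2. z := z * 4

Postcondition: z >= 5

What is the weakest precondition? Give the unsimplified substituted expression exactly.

post: z >= 5
stmt 2: z := z * 4  -- replace 1 occurrence(s) of z with (z * 4)
  => ( z * 4 ) >= 5
stmt 1: z := 1 + x  -- replace 1 occurrence(s) of z with (1 + x)
  => ( ( 1 + x ) * 4 ) >= 5

Answer: ( ( 1 + x ) * 4 ) >= 5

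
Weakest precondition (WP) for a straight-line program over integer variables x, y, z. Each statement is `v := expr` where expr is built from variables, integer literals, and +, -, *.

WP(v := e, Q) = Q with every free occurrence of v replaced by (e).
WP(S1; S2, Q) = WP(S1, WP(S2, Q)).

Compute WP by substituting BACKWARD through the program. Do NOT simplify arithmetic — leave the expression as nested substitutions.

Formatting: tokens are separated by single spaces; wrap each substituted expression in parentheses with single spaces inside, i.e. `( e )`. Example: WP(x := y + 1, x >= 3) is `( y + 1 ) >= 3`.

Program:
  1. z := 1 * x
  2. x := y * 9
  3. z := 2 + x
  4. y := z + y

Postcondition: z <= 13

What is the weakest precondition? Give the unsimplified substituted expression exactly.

post: z <= 13
stmt 4: y := z + y  -- replace 0 occurrence(s) of y with (z + y)
  => z <= 13
stmt 3: z := 2 + x  -- replace 1 occurrence(s) of z with (2 + x)
  => ( 2 + x ) <= 13
stmt 2: x := y * 9  -- replace 1 occurrence(s) of x with (y * 9)
  => ( 2 + ( y * 9 ) ) <= 13
stmt 1: z := 1 * x  -- replace 0 occurrence(s) of z with (1 * x)
  => ( 2 + ( y * 9 ) ) <= 13

Answer: ( 2 + ( y * 9 ) ) <= 13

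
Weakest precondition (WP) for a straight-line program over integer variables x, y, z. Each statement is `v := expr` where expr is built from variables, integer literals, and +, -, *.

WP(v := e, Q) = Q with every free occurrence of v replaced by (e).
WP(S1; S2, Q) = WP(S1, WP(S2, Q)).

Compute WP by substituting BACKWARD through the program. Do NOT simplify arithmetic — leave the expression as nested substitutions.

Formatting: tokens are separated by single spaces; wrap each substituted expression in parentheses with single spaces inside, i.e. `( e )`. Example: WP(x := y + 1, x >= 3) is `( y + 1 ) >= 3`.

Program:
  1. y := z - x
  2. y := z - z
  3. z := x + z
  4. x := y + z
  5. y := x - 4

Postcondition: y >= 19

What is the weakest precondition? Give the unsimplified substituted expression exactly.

post: y >= 19
stmt 5: y := x - 4  -- replace 1 occurrence(s) of y with (x - 4)
  => ( x - 4 ) >= 19
stmt 4: x := y + z  -- replace 1 occurrence(s) of x with (y + z)
  => ( ( y + z ) - 4 ) >= 19
stmt 3: z := x + z  -- replace 1 occurrence(s) of z with (x + z)
  => ( ( y + ( x + z ) ) - 4 ) >= 19
stmt 2: y := z - z  -- replace 1 occurrence(s) of y with (z - z)
  => ( ( ( z - z ) + ( x + z ) ) - 4 ) >= 19
stmt 1: y := z - x  -- replace 0 occurrence(s) of y with (z - x)
  => ( ( ( z - z ) + ( x + z ) ) - 4 ) >= 19

Answer: ( ( ( z - z ) + ( x + z ) ) - 4 ) >= 19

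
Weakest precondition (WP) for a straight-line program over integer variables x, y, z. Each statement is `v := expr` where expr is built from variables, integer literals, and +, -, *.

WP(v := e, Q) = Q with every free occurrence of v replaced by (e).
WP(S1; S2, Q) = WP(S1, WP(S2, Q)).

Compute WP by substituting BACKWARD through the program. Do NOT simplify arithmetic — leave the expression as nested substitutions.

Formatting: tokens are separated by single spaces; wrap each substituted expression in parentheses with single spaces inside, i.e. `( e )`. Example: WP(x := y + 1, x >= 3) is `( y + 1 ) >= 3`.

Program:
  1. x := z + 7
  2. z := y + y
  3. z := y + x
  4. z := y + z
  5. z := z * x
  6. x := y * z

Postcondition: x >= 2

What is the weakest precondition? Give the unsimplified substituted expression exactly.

Answer: ( y * ( ( y + ( y + ( z + 7 ) ) ) * ( z + 7 ) ) ) >= 2

Derivation:
post: x >= 2
stmt 6: x := y * z  -- replace 1 occurrence(s) of x with (y * z)
  => ( y * z ) >= 2
stmt 5: z := z * x  -- replace 1 occurrence(s) of z with (z * x)
  => ( y * ( z * x ) ) >= 2
stmt 4: z := y + z  -- replace 1 occurrence(s) of z with (y + z)
  => ( y * ( ( y + z ) * x ) ) >= 2
stmt 3: z := y + x  -- replace 1 occurrence(s) of z with (y + x)
  => ( y * ( ( y + ( y + x ) ) * x ) ) >= 2
stmt 2: z := y + y  -- replace 0 occurrence(s) of z with (y + y)
  => ( y * ( ( y + ( y + x ) ) * x ) ) >= 2
stmt 1: x := z + 7  -- replace 2 occurrence(s) of x with (z + 7)
  => ( y * ( ( y + ( y + ( z + 7 ) ) ) * ( z + 7 ) ) ) >= 2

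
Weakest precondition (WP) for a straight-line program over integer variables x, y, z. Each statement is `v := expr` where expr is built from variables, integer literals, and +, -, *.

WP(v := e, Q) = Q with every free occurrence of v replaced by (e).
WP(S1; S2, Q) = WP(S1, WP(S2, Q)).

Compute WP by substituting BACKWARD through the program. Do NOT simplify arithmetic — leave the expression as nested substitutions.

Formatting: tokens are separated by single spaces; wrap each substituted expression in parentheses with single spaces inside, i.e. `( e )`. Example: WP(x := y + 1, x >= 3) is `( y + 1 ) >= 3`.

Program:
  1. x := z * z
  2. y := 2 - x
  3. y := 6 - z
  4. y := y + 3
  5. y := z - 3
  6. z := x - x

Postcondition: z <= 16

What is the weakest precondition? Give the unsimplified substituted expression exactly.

Answer: ( ( z * z ) - ( z * z ) ) <= 16

Derivation:
post: z <= 16
stmt 6: z := x - x  -- replace 1 occurrence(s) of z with (x - x)
  => ( x - x ) <= 16
stmt 5: y := z - 3  -- replace 0 occurrence(s) of y with (z - 3)
  => ( x - x ) <= 16
stmt 4: y := y + 3  -- replace 0 occurrence(s) of y with (y + 3)
  => ( x - x ) <= 16
stmt 3: y := 6 - z  -- replace 0 occurrence(s) of y with (6 - z)
  => ( x - x ) <= 16
stmt 2: y := 2 - x  -- replace 0 occurrence(s) of y with (2 - x)
  => ( x - x ) <= 16
stmt 1: x := z * z  -- replace 2 occurrence(s) of x with (z * z)
  => ( ( z * z ) - ( z * z ) ) <= 16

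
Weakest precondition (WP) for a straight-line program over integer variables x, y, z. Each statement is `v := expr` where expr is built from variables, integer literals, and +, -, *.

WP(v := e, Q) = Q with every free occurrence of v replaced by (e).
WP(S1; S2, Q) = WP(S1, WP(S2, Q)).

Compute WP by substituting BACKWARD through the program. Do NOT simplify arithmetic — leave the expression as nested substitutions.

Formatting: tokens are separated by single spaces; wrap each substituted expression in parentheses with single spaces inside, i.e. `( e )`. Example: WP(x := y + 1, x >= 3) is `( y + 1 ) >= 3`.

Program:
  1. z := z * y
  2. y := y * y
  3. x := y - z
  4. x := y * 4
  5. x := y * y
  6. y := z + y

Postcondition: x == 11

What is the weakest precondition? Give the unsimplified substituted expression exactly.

post: x == 11
stmt 6: y := z + y  -- replace 0 occurrence(s) of y with (z + y)
  => x == 11
stmt 5: x := y * y  -- replace 1 occurrence(s) of x with (y * y)
  => ( y * y ) == 11
stmt 4: x := y * 4  -- replace 0 occurrence(s) of x with (y * 4)
  => ( y * y ) == 11
stmt 3: x := y - z  -- replace 0 occurrence(s) of x with (y - z)
  => ( y * y ) == 11
stmt 2: y := y * y  -- replace 2 occurrence(s) of y with (y * y)
  => ( ( y * y ) * ( y * y ) ) == 11
stmt 1: z := z * y  -- replace 0 occurrence(s) of z with (z * y)
  => ( ( y * y ) * ( y * y ) ) == 11

Answer: ( ( y * y ) * ( y * y ) ) == 11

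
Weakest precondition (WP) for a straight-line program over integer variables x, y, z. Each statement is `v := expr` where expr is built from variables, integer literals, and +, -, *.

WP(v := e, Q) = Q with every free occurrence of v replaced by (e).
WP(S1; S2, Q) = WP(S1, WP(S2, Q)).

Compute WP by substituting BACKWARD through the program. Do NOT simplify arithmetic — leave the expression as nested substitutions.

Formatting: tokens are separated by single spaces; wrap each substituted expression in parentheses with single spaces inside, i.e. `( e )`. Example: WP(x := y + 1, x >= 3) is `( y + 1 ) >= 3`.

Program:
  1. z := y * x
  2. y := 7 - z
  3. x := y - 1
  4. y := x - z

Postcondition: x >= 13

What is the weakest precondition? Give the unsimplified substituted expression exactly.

Answer: ( ( 7 - ( y * x ) ) - 1 ) >= 13

Derivation:
post: x >= 13
stmt 4: y := x - z  -- replace 0 occurrence(s) of y with (x - z)
  => x >= 13
stmt 3: x := y - 1  -- replace 1 occurrence(s) of x with (y - 1)
  => ( y - 1 ) >= 13
stmt 2: y := 7 - z  -- replace 1 occurrence(s) of y with (7 - z)
  => ( ( 7 - z ) - 1 ) >= 13
stmt 1: z := y * x  -- replace 1 occurrence(s) of z with (y * x)
  => ( ( 7 - ( y * x ) ) - 1 ) >= 13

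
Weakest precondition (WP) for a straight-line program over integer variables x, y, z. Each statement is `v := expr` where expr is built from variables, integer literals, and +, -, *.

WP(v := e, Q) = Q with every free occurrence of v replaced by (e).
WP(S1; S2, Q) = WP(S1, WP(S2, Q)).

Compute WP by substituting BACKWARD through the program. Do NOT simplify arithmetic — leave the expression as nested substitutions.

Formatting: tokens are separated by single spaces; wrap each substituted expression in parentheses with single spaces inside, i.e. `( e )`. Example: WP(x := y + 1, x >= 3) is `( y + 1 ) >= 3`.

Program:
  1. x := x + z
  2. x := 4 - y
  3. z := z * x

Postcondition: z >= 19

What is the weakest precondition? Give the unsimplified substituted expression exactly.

Answer: ( z * ( 4 - y ) ) >= 19

Derivation:
post: z >= 19
stmt 3: z := z * x  -- replace 1 occurrence(s) of z with (z * x)
  => ( z * x ) >= 19
stmt 2: x := 4 - y  -- replace 1 occurrence(s) of x with (4 - y)
  => ( z * ( 4 - y ) ) >= 19
stmt 1: x := x + z  -- replace 0 occurrence(s) of x with (x + z)
  => ( z * ( 4 - y ) ) >= 19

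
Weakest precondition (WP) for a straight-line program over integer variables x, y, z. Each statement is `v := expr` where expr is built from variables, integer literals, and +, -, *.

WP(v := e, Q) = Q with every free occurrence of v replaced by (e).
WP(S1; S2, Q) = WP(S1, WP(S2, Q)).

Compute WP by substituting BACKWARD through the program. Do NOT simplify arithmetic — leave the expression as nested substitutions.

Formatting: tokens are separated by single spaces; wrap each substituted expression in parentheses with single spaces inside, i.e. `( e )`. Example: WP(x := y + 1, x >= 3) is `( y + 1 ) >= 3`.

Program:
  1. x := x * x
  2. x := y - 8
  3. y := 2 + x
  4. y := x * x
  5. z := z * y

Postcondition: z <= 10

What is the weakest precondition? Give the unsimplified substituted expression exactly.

post: z <= 10
stmt 5: z := z * y  -- replace 1 occurrence(s) of z with (z * y)
  => ( z * y ) <= 10
stmt 4: y := x * x  -- replace 1 occurrence(s) of y with (x * x)
  => ( z * ( x * x ) ) <= 10
stmt 3: y := 2 + x  -- replace 0 occurrence(s) of y with (2 + x)
  => ( z * ( x * x ) ) <= 10
stmt 2: x := y - 8  -- replace 2 occurrence(s) of x with (y - 8)
  => ( z * ( ( y - 8 ) * ( y - 8 ) ) ) <= 10
stmt 1: x := x * x  -- replace 0 occurrence(s) of x with (x * x)
  => ( z * ( ( y - 8 ) * ( y - 8 ) ) ) <= 10

Answer: ( z * ( ( y - 8 ) * ( y - 8 ) ) ) <= 10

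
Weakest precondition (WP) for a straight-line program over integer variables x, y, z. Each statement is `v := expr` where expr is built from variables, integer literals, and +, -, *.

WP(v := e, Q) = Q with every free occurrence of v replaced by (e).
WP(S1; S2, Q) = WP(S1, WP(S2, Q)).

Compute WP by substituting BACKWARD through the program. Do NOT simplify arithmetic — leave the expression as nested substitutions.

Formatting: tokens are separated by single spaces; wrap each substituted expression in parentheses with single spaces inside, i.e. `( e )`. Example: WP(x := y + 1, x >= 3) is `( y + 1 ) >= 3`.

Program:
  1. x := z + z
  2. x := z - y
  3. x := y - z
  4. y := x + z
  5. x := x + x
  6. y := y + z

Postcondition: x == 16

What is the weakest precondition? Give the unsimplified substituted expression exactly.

Answer: ( ( y - z ) + ( y - z ) ) == 16

Derivation:
post: x == 16
stmt 6: y := y + z  -- replace 0 occurrence(s) of y with (y + z)
  => x == 16
stmt 5: x := x + x  -- replace 1 occurrence(s) of x with (x + x)
  => ( x + x ) == 16
stmt 4: y := x + z  -- replace 0 occurrence(s) of y with (x + z)
  => ( x + x ) == 16
stmt 3: x := y - z  -- replace 2 occurrence(s) of x with (y - z)
  => ( ( y - z ) + ( y - z ) ) == 16
stmt 2: x := z - y  -- replace 0 occurrence(s) of x with (z - y)
  => ( ( y - z ) + ( y - z ) ) == 16
stmt 1: x := z + z  -- replace 0 occurrence(s) of x with (z + z)
  => ( ( y - z ) + ( y - z ) ) == 16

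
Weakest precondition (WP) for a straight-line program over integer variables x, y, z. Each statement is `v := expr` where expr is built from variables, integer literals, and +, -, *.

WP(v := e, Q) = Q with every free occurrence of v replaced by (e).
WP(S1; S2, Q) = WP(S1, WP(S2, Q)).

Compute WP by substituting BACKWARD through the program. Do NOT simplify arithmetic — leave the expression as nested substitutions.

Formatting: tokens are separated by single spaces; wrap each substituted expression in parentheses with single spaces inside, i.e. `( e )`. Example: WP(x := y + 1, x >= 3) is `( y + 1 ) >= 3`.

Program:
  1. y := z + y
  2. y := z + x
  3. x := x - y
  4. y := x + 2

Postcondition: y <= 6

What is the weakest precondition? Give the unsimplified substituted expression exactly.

post: y <= 6
stmt 4: y := x + 2  -- replace 1 occurrence(s) of y with (x + 2)
  => ( x + 2 ) <= 6
stmt 3: x := x - y  -- replace 1 occurrence(s) of x with (x - y)
  => ( ( x - y ) + 2 ) <= 6
stmt 2: y := z + x  -- replace 1 occurrence(s) of y with (z + x)
  => ( ( x - ( z + x ) ) + 2 ) <= 6
stmt 1: y := z + y  -- replace 0 occurrence(s) of y with (z + y)
  => ( ( x - ( z + x ) ) + 2 ) <= 6

Answer: ( ( x - ( z + x ) ) + 2 ) <= 6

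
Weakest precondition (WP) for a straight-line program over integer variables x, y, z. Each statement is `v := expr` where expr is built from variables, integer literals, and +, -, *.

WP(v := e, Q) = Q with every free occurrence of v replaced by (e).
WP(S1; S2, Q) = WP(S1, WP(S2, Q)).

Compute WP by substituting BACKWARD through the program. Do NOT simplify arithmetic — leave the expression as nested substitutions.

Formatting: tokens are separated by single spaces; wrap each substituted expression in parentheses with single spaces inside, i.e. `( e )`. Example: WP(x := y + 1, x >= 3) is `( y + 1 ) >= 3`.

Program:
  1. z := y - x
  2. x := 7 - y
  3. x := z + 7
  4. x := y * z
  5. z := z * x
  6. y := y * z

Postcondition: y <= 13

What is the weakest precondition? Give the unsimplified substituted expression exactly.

Answer: ( y * ( ( y - x ) * ( y * ( y - x ) ) ) ) <= 13

Derivation:
post: y <= 13
stmt 6: y := y * z  -- replace 1 occurrence(s) of y with (y * z)
  => ( y * z ) <= 13
stmt 5: z := z * x  -- replace 1 occurrence(s) of z with (z * x)
  => ( y * ( z * x ) ) <= 13
stmt 4: x := y * z  -- replace 1 occurrence(s) of x with (y * z)
  => ( y * ( z * ( y * z ) ) ) <= 13
stmt 3: x := z + 7  -- replace 0 occurrence(s) of x with (z + 7)
  => ( y * ( z * ( y * z ) ) ) <= 13
stmt 2: x := 7 - y  -- replace 0 occurrence(s) of x with (7 - y)
  => ( y * ( z * ( y * z ) ) ) <= 13
stmt 1: z := y - x  -- replace 2 occurrence(s) of z with (y - x)
  => ( y * ( ( y - x ) * ( y * ( y - x ) ) ) ) <= 13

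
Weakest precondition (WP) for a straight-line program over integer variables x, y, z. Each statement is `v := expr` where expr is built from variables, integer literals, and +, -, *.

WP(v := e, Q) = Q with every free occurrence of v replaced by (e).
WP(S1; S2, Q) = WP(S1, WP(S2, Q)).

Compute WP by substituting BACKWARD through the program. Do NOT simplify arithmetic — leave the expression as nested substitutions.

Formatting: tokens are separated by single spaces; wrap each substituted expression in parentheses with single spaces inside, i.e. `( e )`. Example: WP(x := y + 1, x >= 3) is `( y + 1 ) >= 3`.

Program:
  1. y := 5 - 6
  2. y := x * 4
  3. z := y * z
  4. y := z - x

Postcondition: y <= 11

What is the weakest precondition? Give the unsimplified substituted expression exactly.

post: y <= 11
stmt 4: y := z - x  -- replace 1 occurrence(s) of y with (z - x)
  => ( z - x ) <= 11
stmt 3: z := y * z  -- replace 1 occurrence(s) of z with (y * z)
  => ( ( y * z ) - x ) <= 11
stmt 2: y := x * 4  -- replace 1 occurrence(s) of y with (x * 4)
  => ( ( ( x * 4 ) * z ) - x ) <= 11
stmt 1: y := 5 - 6  -- replace 0 occurrence(s) of y with (5 - 6)
  => ( ( ( x * 4 ) * z ) - x ) <= 11

Answer: ( ( ( x * 4 ) * z ) - x ) <= 11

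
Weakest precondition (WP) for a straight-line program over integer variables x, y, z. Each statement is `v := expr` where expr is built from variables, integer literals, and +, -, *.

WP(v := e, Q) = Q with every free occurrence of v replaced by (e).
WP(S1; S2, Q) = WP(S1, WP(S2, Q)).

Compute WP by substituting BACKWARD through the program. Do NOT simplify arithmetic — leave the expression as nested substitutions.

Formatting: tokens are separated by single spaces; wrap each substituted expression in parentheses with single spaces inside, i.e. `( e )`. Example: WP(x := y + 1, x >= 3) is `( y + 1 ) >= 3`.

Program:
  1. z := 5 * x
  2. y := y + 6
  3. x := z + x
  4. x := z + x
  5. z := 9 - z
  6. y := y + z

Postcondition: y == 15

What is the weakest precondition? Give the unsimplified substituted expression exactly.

Answer: ( ( y + 6 ) + ( 9 - ( 5 * x ) ) ) == 15

Derivation:
post: y == 15
stmt 6: y := y + z  -- replace 1 occurrence(s) of y with (y + z)
  => ( y + z ) == 15
stmt 5: z := 9 - z  -- replace 1 occurrence(s) of z with (9 - z)
  => ( y + ( 9 - z ) ) == 15
stmt 4: x := z + x  -- replace 0 occurrence(s) of x with (z + x)
  => ( y + ( 9 - z ) ) == 15
stmt 3: x := z + x  -- replace 0 occurrence(s) of x with (z + x)
  => ( y + ( 9 - z ) ) == 15
stmt 2: y := y + 6  -- replace 1 occurrence(s) of y with (y + 6)
  => ( ( y + 6 ) + ( 9 - z ) ) == 15
stmt 1: z := 5 * x  -- replace 1 occurrence(s) of z with (5 * x)
  => ( ( y + 6 ) + ( 9 - ( 5 * x ) ) ) == 15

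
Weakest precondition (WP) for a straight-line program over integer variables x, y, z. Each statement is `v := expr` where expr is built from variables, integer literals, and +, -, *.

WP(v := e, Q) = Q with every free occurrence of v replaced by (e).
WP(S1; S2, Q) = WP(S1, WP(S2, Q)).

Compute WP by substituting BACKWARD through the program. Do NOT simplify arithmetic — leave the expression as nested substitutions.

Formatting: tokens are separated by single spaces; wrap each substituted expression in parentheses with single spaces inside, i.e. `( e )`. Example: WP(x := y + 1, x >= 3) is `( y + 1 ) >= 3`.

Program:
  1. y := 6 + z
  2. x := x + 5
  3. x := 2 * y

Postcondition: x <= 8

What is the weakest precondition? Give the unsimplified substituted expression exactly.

Answer: ( 2 * ( 6 + z ) ) <= 8

Derivation:
post: x <= 8
stmt 3: x := 2 * y  -- replace 1 occurrence(s) of x with (2 * y)
  => ( 2 * y ) <= 8
stmt 2: x := x + 5  -- replace 0 occurrence(s) of x with (x + 5)
  => ( 2 * y ) <= 8
stmt 1: y := 6 + z  -- replace 1 occurrence(s) of y with (6 + z)
  => ( 2 * ( 6 + z ) ) <= 8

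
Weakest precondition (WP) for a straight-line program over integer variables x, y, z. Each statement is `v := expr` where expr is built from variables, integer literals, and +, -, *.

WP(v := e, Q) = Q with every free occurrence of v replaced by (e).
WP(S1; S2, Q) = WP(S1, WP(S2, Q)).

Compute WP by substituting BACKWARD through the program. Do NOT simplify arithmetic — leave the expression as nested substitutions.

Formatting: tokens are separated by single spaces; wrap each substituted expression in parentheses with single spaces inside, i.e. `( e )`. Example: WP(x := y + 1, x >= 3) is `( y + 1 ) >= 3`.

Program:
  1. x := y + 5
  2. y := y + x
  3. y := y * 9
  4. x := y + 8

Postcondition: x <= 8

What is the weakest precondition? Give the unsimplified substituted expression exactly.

post: x <= 8
stmt 4: x := y + 8  -- replace 1 occurrence(s) of x with (y + 8)
  => ( y + 8 ) <= 8
stmt 3: y := y * 9  -- replace 1 occurrence(s) of y with (y * 9)
  => ( ( y * 9 ) + 8 ) <= 8
stmt 2: y := y + x  -- replace 1 occurrence(s) of y with (y + x)
  => ( ( ( y + x ) * 9 ) + 8 ) <= 8
stmt 1: x := y + 5  -- replace 1 occurrence(s) of x with (y + 5)
  => ( ( ( y + ( y + 5 ) ) * 9 ) + 8 ) <= 8

Answer: ( ( ( y + ( y + 5 ) ) * 9 ) + 8 ) <= 8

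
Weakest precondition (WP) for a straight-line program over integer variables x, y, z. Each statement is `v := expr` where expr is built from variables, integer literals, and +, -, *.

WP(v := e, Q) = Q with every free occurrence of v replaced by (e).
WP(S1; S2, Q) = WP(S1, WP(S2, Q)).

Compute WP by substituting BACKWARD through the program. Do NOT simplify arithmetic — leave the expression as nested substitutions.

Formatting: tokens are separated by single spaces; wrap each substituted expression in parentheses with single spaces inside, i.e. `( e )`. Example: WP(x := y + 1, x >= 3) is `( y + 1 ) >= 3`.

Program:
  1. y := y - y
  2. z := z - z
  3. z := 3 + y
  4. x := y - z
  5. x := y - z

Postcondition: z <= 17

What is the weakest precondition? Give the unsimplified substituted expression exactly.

post: z <= 17
stmt 5: x := y - z  -- replace 0 occurrence(s) of x with (y - z)
  => z <= 17
stmt 4: x := y - z  -- replace 0 occurrence(s) of x with (y - z)
  => z <= 17
stmt 3: z := 3 + y  -- replace 1 occurrence(s) of z with (3 + y)
  => ( 3 + y ) <= 17
stmt 2: z := z - z  -- replace 0 occurrence(s) of z with (z - z)
  => ( 3 + y ) <= 17
stmt 1: y := y - y  -- replace 1 occurrence(s) of y with (y - y)
  => ( 3 + ( y - y ) ) <= 17

Answer: ( 3 + ( y - y ) ) <= 17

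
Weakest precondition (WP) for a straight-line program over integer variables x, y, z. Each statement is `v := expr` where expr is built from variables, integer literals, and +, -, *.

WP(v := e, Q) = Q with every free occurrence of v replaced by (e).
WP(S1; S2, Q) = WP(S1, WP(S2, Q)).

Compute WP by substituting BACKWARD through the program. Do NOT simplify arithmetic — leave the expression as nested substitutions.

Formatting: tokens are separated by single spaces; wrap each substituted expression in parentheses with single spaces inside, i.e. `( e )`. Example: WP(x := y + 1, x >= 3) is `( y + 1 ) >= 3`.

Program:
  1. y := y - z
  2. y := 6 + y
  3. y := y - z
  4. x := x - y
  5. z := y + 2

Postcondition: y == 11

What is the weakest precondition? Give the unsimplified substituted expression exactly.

Answer: ( ( 6 + ( y - z ) ) - z ) == 11

Derivation:
post: y == 11
stmt 5: z := y + 2  -- replace 0 occurrence(s) of z with (y + 2)
  => y == 11
stmt 4: x := x - y  -- replace 0 occurrence(s) of x with (x - y)
  => y == 11
stmt 3: y := y - z  -- replace 1 occurrence(s) of y with (y - z)
  => ( y - z ) == 11
stmt 2: y := 6 + y  -- replace 1 occurrence(s) of y with (6 + y)
  => ( ( 6 + y ) - z ) == 11
stmt 1: y := y - z  -- replace 1 occurrence(s) of y with (y - z)
  => ( ( 6 + ( y - z ) ) - z ) == 11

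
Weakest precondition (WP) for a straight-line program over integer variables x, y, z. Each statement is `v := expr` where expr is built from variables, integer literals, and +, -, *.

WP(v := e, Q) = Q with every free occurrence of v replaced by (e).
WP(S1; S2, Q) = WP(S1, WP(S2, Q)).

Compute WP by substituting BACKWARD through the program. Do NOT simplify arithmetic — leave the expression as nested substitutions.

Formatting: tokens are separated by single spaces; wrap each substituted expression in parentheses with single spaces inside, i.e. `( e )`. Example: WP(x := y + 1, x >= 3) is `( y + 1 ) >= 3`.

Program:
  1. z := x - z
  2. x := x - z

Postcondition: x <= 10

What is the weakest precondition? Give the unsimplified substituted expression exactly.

Answer: ( x - ( x - z ) ) <= 10

Derivation:
post: x <= 10
stmt 2: x := x - z  -- replace 1 occurrence(s) of x with (x - z)
  => ( x - z ) <= 10
stmt 1: z := x - z  -- replace 1 occurrence(s) of z with (x - z)
  => ( x - ( x - z ) ) <= 10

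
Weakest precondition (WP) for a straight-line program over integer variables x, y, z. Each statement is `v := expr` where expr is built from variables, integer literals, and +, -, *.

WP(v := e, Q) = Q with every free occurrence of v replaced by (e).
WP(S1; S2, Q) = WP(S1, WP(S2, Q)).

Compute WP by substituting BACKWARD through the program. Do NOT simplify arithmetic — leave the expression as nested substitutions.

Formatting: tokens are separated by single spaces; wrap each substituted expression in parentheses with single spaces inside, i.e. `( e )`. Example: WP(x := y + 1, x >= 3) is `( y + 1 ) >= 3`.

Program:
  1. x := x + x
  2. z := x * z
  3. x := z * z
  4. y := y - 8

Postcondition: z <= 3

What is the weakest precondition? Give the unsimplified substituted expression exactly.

post: z <= 3
stmt 4: y := y - 8  -- replace 0 occurrence(s) of y with (y - 8)
  => z <= 3
stmt 3: x := z * z  -- replace 0 occurrence(s) of x with (z * z)
  => z <= 3
stmt 2: z := x * z  -- replace 1 occurrence(s) of z with (x * z)
  => ( x * z ) <= 3
stmt 1: x := x + x  -- replace 1 occurrence(s) of x with (x + x)
  => ( ( x + x ) * z ) <= 3

Answer: ( ( x + x ) * z ) <= 3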